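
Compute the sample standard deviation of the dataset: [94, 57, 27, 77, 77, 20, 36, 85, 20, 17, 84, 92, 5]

33.0375

Step 1: Compute the mean: 53.1538
Step 2: Sum of squared deviations from the mean: 13097.6923
Step 3: Sample variance = 13097.6923 / 12 = 1091.4744
Step 4: Standard deviation = sqrt(1091.4744) = 33.0375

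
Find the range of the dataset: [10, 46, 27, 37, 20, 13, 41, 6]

40

Step 1: Identify the maximum value: max = 46
Step 2: Identify the minimum value: min = 6
Step 3: Range = max - min = 46 - 6 = 40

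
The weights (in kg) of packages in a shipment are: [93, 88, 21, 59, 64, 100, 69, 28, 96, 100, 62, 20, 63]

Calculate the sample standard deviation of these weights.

29.0044

Step 1: Compute the mean: 66.3846
Step 2: Sum of squared deviations from the mean: 10095.0769
Step 3: Sample variance = 10095.0769 / 12 = 841.2564
Step 4: Standard deviation = sqrt(841.2564) = 29.0044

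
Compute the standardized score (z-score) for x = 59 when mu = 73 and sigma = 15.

-0.9333

Step 1: Recall the z-score formula: z = (x - mu) / sigma
Step 2: Substitute values: z = (59 - 73) / 15
Step 3: z = -14 / 15 = -0.9333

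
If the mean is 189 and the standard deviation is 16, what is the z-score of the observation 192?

0.1875

Step 1: Recall the z-score formula: z = (x - mu) / sigma
Step 2: Substitute values: z = (192 - 189) / 16
Step 3: z = 3 / 16 = 0.1875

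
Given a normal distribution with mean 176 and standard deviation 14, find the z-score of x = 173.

-0.2143

Step 1: Recall the z-score formula: z = (x - mu) / sigma
Step 2: Substitute values: z = (173 - 176) / 14
Step 3: z = -3 / 14 = -0.2143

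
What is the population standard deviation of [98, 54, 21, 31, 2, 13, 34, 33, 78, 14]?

28.8645

Step 1: Compute the mean: 37.8
Step 2: Sum of squared deviations from the mean: 8331.6
Step 3: Population variance = 8331.6 / 10 = 833.16
Step 4: Standard deviation = sqrt(833.16) = 28.8645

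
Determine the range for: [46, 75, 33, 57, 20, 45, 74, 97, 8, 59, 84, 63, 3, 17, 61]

94

Step 1: Identify the maximum value: max = 97
Step 2: Identify the minimum value: min = 3
Step 3: Range = max - min = 97 - 3 = 94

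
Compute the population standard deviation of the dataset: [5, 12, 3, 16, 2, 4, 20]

6.5993

Step 1: Compute the mean: 8.8571
Step 2: Sum of squared deviations from the mean: 304.8571
Step 3: Population variance = 304.8571 / 7 = 43.551
Step 4: Standard deviation = sqrt(43.551) = 6.5993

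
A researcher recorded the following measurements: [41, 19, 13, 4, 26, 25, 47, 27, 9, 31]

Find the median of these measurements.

25.5

Step 1: Sort the data in ascending order: [4, 9, 13, 19, 25, 26, 27, 31, 41, 47]
Step 2: The number of values is n = 10.
Step 3: Since n is even, the median is the average of positions 5 and 6:
  Median = (25 + 26) / 2 = 25.5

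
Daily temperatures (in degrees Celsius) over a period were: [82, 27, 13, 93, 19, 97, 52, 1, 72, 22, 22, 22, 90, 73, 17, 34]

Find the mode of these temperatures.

22

Step 1: Count the frequency of each value:
  1: appears 1 time(s)
  13: appears 1 time(s)
  17: appears 1 time(s)
  19: appears 1 time(s)
  22: appears 3 time(s)
  27: appears 1 time(s)
  34: appears 1 time(s)
  52: appears 1 time(s)
  72: appears 1 time(s)
  73: appears 1 time(s)
  82: appears 1 time(s)
  90: appears 1 time(s)
  93: appears 1 time(s)
  97: appears 1 time(s)
Step 2: The value 22 appears most frequently (3 times).
Step 3: Mode = 22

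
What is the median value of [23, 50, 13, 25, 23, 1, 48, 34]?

24

Step 1: Sort the data in ascending order: [1, 13, 23, 23, 25, 34, 48, 50]
Step 2: The number of values is n = 8.
Step 3: Since n is even, the median is the average of positions 4 and 5:
  Median = (23 + 25) / 2 = 24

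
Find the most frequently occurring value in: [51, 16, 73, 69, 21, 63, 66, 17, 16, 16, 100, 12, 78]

16

Step 1: Count the frequency of each value:
  12: appears 1 time(s)
  16: appears 3 time(s)
  17: appears 1 time(s)
  21: appears 1 time(s)
  51: appears 1 time(s)
  63: appears 1 time(s)
  66: appears 1 time(s)
  69: appears 1 time(s)
  73: appears 1 time(s)
  78: appears 1 time(s)
  100: appears 1 time(s)
Step 2: The value 16 appears most frequently (3 times).
Step 3: Mode = 16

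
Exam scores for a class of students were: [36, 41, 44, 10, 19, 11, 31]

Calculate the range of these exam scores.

34

Step 1: Identify the maximum value: max = 44
Step 2: Identify the minimum value: min = 10
Step 3: Range = max - min = 44 - 10 = 34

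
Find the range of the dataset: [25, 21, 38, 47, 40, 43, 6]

41

Step 1: Identify the maximum value: max = 47
Step 2: Identify the minimum value: min = 6
Step 3: Range = max - min = 47 - 6 = 41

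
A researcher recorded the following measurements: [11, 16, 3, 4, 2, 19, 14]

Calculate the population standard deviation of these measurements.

6.3567

Step 1: Compute the mean: 9.8571
Step 2: Sum of squared deviations from the mean: 282.8571
Step 3: Population variance = 282.8571 / 7 = 40.4082
Step 4: Standard deviation = sqrt(40.4082) = 6.3567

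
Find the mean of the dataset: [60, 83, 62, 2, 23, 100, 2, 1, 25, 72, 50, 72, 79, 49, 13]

46.2

Step 1: Sum all values: 60 + 83 + 62 + 2 + 23 + 100 + 2 + 1 + 25 + 72 + 50 + 72 + 79 + 49 + 13 = 693
Step 2: Count the number of values: n = 15
Step 3: Mean = sum / n = 693 / 15 = 46.2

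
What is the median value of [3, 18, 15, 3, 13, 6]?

9.5

Step 1: Sort the data in ascending order: [3, 3, 6, 13, 15, 18]
Step 2: The number of values is n = 6.
Step 3: Since n is even, the median is the average of positions 3 and 4:
  Median = (6 + 13) / 2 = 9.5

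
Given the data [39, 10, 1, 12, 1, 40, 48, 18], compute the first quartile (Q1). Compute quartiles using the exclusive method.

3.25

Step 1: Sort the data: [1, 1, 10, 12, 18, 39, 40, 48]
Step 2: n = 8
Step 3: Using the exclusive quartile method:
  Q1 = 3.25
  Q2 (median) = 15
  Q3 = 39.75
  IQR = Q3 - Q1 = 39.75 - 3.25 = 36.5
Step 4: Q1 = 3.25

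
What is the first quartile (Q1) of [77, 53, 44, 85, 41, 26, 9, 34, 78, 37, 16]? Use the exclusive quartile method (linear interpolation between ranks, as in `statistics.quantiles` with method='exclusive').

26

Step 1: Sort the data: [9, 16, 26, 34, 37, 41, 44, 53, 77, 78, 85]
Step 2: n = 11
Step 3: Using the exclusive quartile method:
  Q1 = 26
  Q2 (median) = 41
  Q3 = 77
  IQR = Q3 - Q1 = 77 - 26 = 51
Step 4: Q1 = 26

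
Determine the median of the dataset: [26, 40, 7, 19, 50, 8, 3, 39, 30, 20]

23

Step 1: Sort the data in ascending order: [3, 7, 8, 19, 20, 26, 30, 39, 40, 50]
Step 2: The number of values is n = 10.
Step 3: Since n is even, the median is the average of positions 5 and 6:
  Median = (20 + 26) / 2 = 23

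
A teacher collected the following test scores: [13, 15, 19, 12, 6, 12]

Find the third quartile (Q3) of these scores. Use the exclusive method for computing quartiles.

16

Step 1: Sort the data: [6, 12, 12, 13, 15, 19]
Step 2: n = 6
Step 3: Using the exclusive quartile method:
  Q1 = 10.5
  Q2 (median) = 12.5
  Q3 = 16
  IQR = Q3 - Q1 = 16 - 10.5 = 5.5
Step 4: Q3 = 16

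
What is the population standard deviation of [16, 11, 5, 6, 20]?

5.748

Step 1: Compute the mean: 11.6
Step 2: Sum of squared deviations from the mean: 165.2
Step 3: Population variance = 165.2 / 5 = 33.04
Step 4: Standard deviation = sqrt(33.04) = 5.748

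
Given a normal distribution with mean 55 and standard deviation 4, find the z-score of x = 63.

2

Step 1: Recall the z-score formula: z = (x - mu) / sigma
Step 2: Substitute values: z = (63 - 55) / 4
Step 3: z = 8 / 4 = 2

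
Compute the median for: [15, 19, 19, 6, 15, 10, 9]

15

Step 1: Sort the data in ascending order: [6, 9, 10, 15, 15, 19, 19]
Step 2: The number of values is n = 7.
Step 3: Since n is odd, the median is the middle value at position 4: 15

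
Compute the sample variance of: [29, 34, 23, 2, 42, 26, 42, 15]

183.9821

Step 1: Compute the mean: (29 + 34 + 23 + 2 + 42 + 26 + 42 + 15) / 8 = 26.625
Step 2: Compute squared deviations from the mean:
  (29 - 26.625)^2 = 5.6406
  (34 - 26.625)^2 = 54.3906
  (23 - 26.625)^2 = 13.1406
  (2 - 26.625)^2 = 606.3906
  (42 - 26.625)^2 = 236.3906
  (26 - 26.625)^2 = 0.3906
  (42 - 26.625)^2 = 236.3906
  (15 - 26.625)^2 = 135.1406
Step 3: Sum of squared deviations = 1287.875
Step 4: Sample variance = 1287.875 / 7 = 183.9821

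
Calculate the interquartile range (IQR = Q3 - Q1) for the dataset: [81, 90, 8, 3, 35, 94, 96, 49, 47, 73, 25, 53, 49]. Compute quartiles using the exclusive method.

55.5

Step 1: Sort the data: [3, 8, 25, 35, 47, 49, 49, 53, 73, 81, 90, 94, 96]
Step 2: n = 13
Step 3: Using the exclusive quartile method:
  Q1 = 30
  Q2 (median) = 49
  Q3 = 85.5
  IQR = Q3 - Q1 = 85.5 - 30 = 55.5
Step 4: IQR = 55.5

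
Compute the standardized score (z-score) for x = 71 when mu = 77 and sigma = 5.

-1.2

Step 1: Recall the z-score formula: z = (x - mu) / sigma
Step 2: Substitute values: z = (71 - 77) / 5
Step 3: z = -6 / 5 = -1.2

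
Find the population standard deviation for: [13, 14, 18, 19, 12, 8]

3.6968

Step 1: Compute the mean: 14
Step 2: Sum of squared deviations from the mean: 82
Step 3: Population variance = 82 / 6 = 13.6667
Step 4: Standard deviation = sqrt(13.6667) = 3.6968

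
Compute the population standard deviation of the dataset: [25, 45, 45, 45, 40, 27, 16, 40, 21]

10.84

Step 1: Compute the mean: 33.7778
Step 2: Sum of squared deviations from the mean: 1057.5556
Step 3: Population variance = 1057.5556 / 9 = 117.5062
Step 4: Standard deviation = sqrt(117.5062) = 10.84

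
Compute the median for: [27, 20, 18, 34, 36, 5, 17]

20

Step 1: Sort the data in ascending order: [5, 17, 18, 20, 27, 34, 36]
Step 2: The number of values is n = 7.
Step 3: Since n is odd, the median is the middle value at position 4: 20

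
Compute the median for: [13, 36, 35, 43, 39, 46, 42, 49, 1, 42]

40.5

Step 1: Sort the data in ascending order: [1, 13, 35, 36, 39, 42, 42, 43, 46, 49]
Step 2: The number of values is n = 10.
Step 3: Since n is even, the median is the average of positions 5 and 6:
  Median = (39 + 42) / 2 = 40.5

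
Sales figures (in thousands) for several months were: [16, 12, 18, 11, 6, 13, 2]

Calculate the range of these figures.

16

Step 1: Identify the maximum value: max = 18
Step 2: Identify the minimum value: min = 2
Step 3: Range = max - min = 18 - 2 = 16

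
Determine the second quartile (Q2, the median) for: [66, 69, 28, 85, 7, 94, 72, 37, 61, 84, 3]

66

Step 1: Sort the data: [3, 7, 28, 37, 61, 66, 69, 72, 84, 85, 94]
Step 2: n = 11
Step 3: Q2 is the median. Since n is odd, it is the middle value at position 6: 66
Step 4: Q2 = 66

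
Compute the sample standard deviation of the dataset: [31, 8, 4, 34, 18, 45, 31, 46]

15.752

Step 1: Compute the mean: 27.125
Step 2: Sum of squared deviations from the mean: 1736.875
Step 3: Sample variance = 1736.875 / 7 = 248.125
Step 4: Standard deviation = sqrt(248.125) = 15.752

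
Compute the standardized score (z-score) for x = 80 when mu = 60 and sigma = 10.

2

Step 1: Recall the z-score formula: z = (x - mu) / sigma
Step 2: Substitute values: z = (80 - 60) / 10
Step 3: z = 20 / 10 = 2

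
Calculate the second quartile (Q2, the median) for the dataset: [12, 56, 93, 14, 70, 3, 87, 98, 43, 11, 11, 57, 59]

56

Step 1: Sort the data: [3, 11, 11, 12, 14, 43, 56, 57, 59, 70, 87, 93, 98]
Step 2: n = 13
Step 3: Q2 is the median. Since n is odd, it is the middle value at position 7: 56
Step 4: Q2 = 56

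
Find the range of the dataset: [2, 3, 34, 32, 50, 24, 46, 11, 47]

48

Step 1: Identify the maximum value: max = 50
Step 2: Identify the minimum value: min = 2
Step 3: Range = max - min = 50 - 2 = 48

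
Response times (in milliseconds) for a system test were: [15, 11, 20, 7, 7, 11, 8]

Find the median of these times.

11

Step 1: Sort the data in ascending order: [7, 7, 8, 11, 11, 15, 20]
Step 2: The number of values is n = 7.
Step 3: Since n is odd, the median is the middle value at position 4: 11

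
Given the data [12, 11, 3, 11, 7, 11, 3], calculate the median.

11

Step 1: Sort the data in ascending order: [3, 3, 7, 11, 11, 11, 12]
Step 2: The number of values is n = 7.
Step 3: Since n is odd, the median is the middle value at position 4: 11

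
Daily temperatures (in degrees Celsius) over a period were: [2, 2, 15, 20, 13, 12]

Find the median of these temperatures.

12.5

Step 1: Sort the data in ascending order: [2, 2, 12, 13, 15, 20]
Step 2: The number of values is n = 6.
Step 3: Since n is even, the median is the average of positions 3 and 4:
  Median = (12 + 13) / 2 = 12.5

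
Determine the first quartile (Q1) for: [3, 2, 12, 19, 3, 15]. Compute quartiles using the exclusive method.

2.75

Step 1: Sort the data: [2, 3, 3, 12, 15, 19]
Step 2: n = 6
Step 3: Using the exclusive quartile method:
  Q1 = 2.75
  Q2 (median) = 7.5
  Q3 = 16
  IQR = Q3 - Q1 = 16 - 2.75 = 13.25
Step 4: Q1 = 2.75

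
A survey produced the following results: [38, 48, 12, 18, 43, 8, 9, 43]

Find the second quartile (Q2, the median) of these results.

28

Step 1: Sort the data: [8, 9, 12, 18, 38, 43, 43, 48]
Step 2: n = 8
Step 3: Q2 is the median. Since n is even, it is the average of the values at positions 4 and 5:
  Q2 = (18 + 38) / 2 = 28
Step 4: Q2 = 28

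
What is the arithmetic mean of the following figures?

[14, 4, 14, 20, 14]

13.2

Step 1: Sum all values: 14 + 4 + 14 + 20 + 14 = 66
Step 2: Count the number of values: n = 5
Step 3: Mean = sum / n = 66 / 5 = 13.2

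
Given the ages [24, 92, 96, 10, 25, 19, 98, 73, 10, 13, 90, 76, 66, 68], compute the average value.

54.2857

Step 1: Sum all values: 24 + 92 + 96 + 10 + 25 + 19 + 98 + 73 + 10 + 13 + 90 + 76 + 66 + 68 = 760
Step 2: Count the number of values: n = 14
Step 3: Mean = sum / n = 760 / 14 = 54.2857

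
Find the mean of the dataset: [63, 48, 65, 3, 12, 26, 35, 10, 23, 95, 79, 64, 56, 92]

47.9286

Step 1: Sum all values: 63 + 48 + 65 + 3 + 12 + 26 + 35 + 10 + 23 + 95 + 79 + 64 + 56 + 92 = 671
Step 2: Count the number of values: n = 14
Step 3: Mean = sum / n = 671 / 14 = 47.9286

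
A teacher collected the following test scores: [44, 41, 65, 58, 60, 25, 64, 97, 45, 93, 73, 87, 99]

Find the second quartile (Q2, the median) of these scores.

64

Step 1: Sort the data: [25, 41, 44, 45, 58, 60, 64, 65, 73, 87, 93, 97, 99]
Step 2: n = 13
Step 3: Q2 is the median. Since n is odd, it is the middle value at position 7: 64
Step 4: Q2 = 64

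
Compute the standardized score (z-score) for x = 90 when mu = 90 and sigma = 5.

0

Step 1: Recall the z-score formula: z = (x - mu) / sigma
Step 2: Substitute values: z = (90 - 90) / 5
Step 3: z = 0 / 5 = 0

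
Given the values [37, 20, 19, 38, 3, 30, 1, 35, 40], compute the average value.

24.7778

Step 1: Sum all values: 37 + 20 + 19 + 38 + 3 + 30 + 1 + 35 + 40 = 223
Step 2: Count the number of values: n = 9
Step 3: Mean = sum / n = 223 / 9 = 24.7778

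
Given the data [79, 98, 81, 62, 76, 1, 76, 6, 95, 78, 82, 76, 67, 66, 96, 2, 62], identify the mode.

76

Step 1: Count the frequency of each value:
  1: appears 1 time(s)
  2: appears 1 time(s)
  6: appears 1 time(s)
  62: appears 2 time(s)
  66: appears 1 time(s)
  67: appears 1 time(s)
  76: appears 3 time(s)
  78: appears 1 time(s)
  79: appears 1 time(s)
  81: appears 1 time(s)
  82: appears 1 time(s)
  95: appears 1 time(s)
  96: appears 1 time(s)
  98: appears 1 time(s)
Step 2: The value 76 appears most frequently (3 times).
Step 3: Mode = 76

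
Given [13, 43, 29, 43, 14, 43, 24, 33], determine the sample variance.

156.7857

Step 1: Compute the mean: (13 + 43 + 29 + 43 + 14 + 43 + 24 + 33) / 8 = 30.25
Step 2: Compute squared deviations from the mean:
  (13 - 30.25)^2 = 297.5625
  (43 - 30.25)^2 = 162.5625
  (29 - 30.25)^2 = 1.5625
  (43 - 30.25)^2 = 162.5625
  (14 - 30.25)^2 = 264.0625
  (43 - 30.25)^2 = 162.5625
  (24 - 30.25)^2 = 39.0625
  (33 - 30.25)^2 = 7.5625
Step 3: Sum of squared deviations = 1097.5
Step 4: Sample variance = 1097.5 / 7 = 156.7857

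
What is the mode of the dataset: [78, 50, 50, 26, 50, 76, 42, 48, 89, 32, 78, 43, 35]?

50

Step 1: Count the frequency of each value:
  26: appears 1 time(s)
  32: appears 1 time(s)
  35: appears 1 time(s)
  42: appears 1 time(s)
  43: appears 1 time(s)
  48: appears 1 time(s)
  50: appears 3 time(s)
  76: appears 1 time(s)
  78: appears 2 time(s)
  89: appears 1 time(s)
Step 2: The value 50 appears most frequently (3 times).
Step 3: Mode = 50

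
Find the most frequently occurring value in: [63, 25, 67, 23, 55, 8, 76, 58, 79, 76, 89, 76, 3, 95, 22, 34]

76

Step 1: Count the frequency of each value:
  3: appears 1 time(s)
  8: appears 1 time(s)
  22: appears 1 time(s)
  23: appears 1 time(s)
  25: appears 1 time(s)
  34: appears 1 time(s)
  55: appears 1 time(s)
  58: appears 1 time(s)
  63: appears 1 time(s)
  67: appears 1 time(s)
  76: appears 3 time(s)
  79: appears 1 time(s)
  89: appears 1 time(s)
  95: appears 1 time(s)
Step 2: The value 76 appears most frequently (3 times).
Step 3: Mode = 76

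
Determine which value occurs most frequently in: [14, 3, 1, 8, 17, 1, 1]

1

Step 1: Count the frequency of each value:
  1: appears 3 time(s)
  3: appears 1 time(s)
  8: appears 1 time(s)
  14: appears 1 time(s)
  17: appears 1 time(s)
Step 2: The value 1 appears most frequently (3 times).
Step 3: Mode = 1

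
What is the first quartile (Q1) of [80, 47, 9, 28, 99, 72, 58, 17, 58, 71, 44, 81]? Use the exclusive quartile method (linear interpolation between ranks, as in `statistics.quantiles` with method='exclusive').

32

Step 1: Sort the data: [9, 17, 28, 44, 47, 58, 58, 71, 72, 80, 81, 99]
Step 2: n = 12
Step 3: Using the exclusive quartile method:
  Q1 = 32
  Q2 (median) = 58
  Q3 = 78
  IQR = Q3 - Q1 = 78 - 32 = 46
Step 4: Q1 = 32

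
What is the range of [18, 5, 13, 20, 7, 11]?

15

Step 1: Identify the maximum value: max = 20
Step 2: Identify the minimum value: min = 5
Step 3: Range = max - min = 20 - 5 = 15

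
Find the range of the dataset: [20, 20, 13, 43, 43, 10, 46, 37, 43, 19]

36

Step 1: Identify the maximum value: max = 46
Step 2: Identify the minimum value: min = 10
Step 3: Range = max - min = 46 - 10 = 36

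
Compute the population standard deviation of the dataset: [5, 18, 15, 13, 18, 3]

5.9442

Step 1: Compute the mean: 12
Step 2: Sum of squared deviations from the mean: 212
Step 3: Population variance = 212 / 6 = 35.3333
Step 4: Standard deviation = sqrt(35.3333) = 5.9442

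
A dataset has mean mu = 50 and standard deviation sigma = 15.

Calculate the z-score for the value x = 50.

0

Step 1: Recall the z-score formula: z = (x - mu) / sigma
Step 2: Substitute values: z = (50 - 50) / 15
Step 3: z = 0 / 15 = 0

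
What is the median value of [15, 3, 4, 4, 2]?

4

Step 1: Sort the data in ascending order: [2, 3, 4, 4, 15]
Step 2: The number of values is n = 5.
Step 3: Since n is odd, the median is the middle value at position 3: 4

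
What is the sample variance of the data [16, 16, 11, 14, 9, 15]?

8.3

Step 1: Compute the mean: (16 + 16 + 11 + 14 + 9 + 15) / 6 = 13.5
Step 2: Compute squared deviations from the mean:
  (16 - 13.5)^2 = 6.25
  (16 - 13.5)^2 = 6.25
  (11 - 13.5)^2 = 6.25
  (14 - 13.5)^2 = 0.25
  (9 - 13.5)^2 = 20.25
  (15 - 13.5)^2 = 2.25
Step 3: Sum of squared deviations = 41.5
Step 4: Sample variance = 41.5 / 5 = 8.3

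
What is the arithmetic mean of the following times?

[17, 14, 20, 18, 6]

15

Step 1: Sum all values: 17 + 14 + 20 + 18 + 6 = 75
Step 2: Count the number of values: n = 5
Step 3: Mean = sum / n = 75 / 5 = 15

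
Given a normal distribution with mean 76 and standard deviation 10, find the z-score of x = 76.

0

Step 1: Recall the z-score formula: z = (x - mu) / sigma
Step 2: Substitute values: z = (76 - 76) / 10
Step 3: z = 0 / 10 = 0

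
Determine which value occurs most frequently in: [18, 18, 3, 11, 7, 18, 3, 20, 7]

18

Step 1: Count the frequency of each value:
  3: appears 2 time(s)
  7: appears 2 time(s)
  11: appears 1 time(s)
  18: appears 3 time(s)
  20: appears 1 time(s)
Step 2: The value 18 appears most frequently (3 times).
Step 3: Mode = 18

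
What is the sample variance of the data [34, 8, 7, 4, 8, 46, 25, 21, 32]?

219.0278

Step 1: Compute the mean: (34 + 8 + 7 + 4 + 8 + 46 + 25 + 21 + 32) / 9 = 20.5556
Step 2: Compute squared deviations from the mean:
  (34 - 20.5556)^2 = 180.7531
  (8 - 20.5556)^2 = 157.642
  (7 - 20.5556)^2 = 183.7531
  (4 - 20.5556)^2 = 274.0864
  (8 - 20.5556)^2 = 157.642
  (46 - 20.5556)^2 = 647.4198
  (25 - 20.5556)^2 = 19.7531
  (21 - 20.5556)^2 = 0.1975
  (32 - 20.5556)^2 = 130.9753
Step 3: Sum of squared deviations = 1752.2222
Step 4: Sample variance = 1752.2222 / 8 = 219.0278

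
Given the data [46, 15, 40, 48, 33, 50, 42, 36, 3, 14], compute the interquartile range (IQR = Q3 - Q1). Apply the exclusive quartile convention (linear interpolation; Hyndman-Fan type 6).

31.75

Step 1: Sort the data: [3, 14, 15, 33, 36, 40, 42, 46, 48, 50]
Step 2: n = 10
Step 3: Using the exclusive quartile method:
  Q1 = 14.75
  Q2 (median) = 38
  Q3 = 46.5
  IQR = Q3 - Q1 = 46.5 - 14.75 = 31.75
Step 4: IQR = 31.75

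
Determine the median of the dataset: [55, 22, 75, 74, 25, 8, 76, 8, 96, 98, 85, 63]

68.5

Step 1: Sort the data in ascending order: [8, 8, 22, 25, 55, 63, 74, 75, 76, 85, 96, 98]
Step 2: The number of values is n = 12.
Step 3: Since n is even, the median is the average of positions 6 and 7:
  Median = (63 + 74) / 2 = 68.5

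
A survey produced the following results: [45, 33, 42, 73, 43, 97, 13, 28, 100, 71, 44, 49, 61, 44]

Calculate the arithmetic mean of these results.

53.0714

Step 1: Sum all values: 45 + 33 + 42 + 73 + 43 + 97 + 13 + 28 + 100 + 71 + 44 + 49 + 61 + 44 = 743
Step 2: Count the number of values: n = 14
Step 3: Mean = sum / n = 743 / 14 = 53.0714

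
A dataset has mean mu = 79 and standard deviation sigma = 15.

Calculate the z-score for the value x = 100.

1.4

Step 1: Recall the z-score formula: z = (x - mu) / sigma
Step 2: Substitute values: z = (100 - 79) / 15
Step 3: z = 21 / 15 = 1.4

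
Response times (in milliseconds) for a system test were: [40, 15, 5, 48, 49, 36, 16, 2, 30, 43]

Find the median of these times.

33

Step 1: Sort the data in ascending order: [2, 5, 15, 16, 30, 36, 40, 43, 48, 49]
Step 2: The number of values is n = 10.
Step 3: Since n is even, the median is the average of positions 5 and 6:
  Median = (30 + 36) / 2 = 33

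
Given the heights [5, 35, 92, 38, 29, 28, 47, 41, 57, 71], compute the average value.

44.3

Step 1: Sum all values: 5 + 35 + 92 + 38 + 29 + 28 + 47 + 41 + 57 + 71 = 443
Step 2: Count the number of values: n = 10
Step 3: Mean = sum / n = 443 / 10 = 44.3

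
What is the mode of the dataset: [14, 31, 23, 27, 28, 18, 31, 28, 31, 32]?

31

Step 1: Count the frequency of each value:
  14: appears 1 time(s)
  18: appears 1 time(s)
  23: appears 1 time(s)
  27: appears 1 time(s)
  28: appears 2 time(s)
  31: appears 3 time(s)
  32: appears 1 time(s)
Step 2: The value 31 appears most frequently (3 times).
Step 3: Mode = 31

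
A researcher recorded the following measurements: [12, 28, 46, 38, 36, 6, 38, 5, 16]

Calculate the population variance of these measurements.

213.3333

Step 1: Compute the mean: (12 + 28 + 46 + 38 + 36 + 6 + 38 + 5 + 16) / 9 = 25
Step 2: Compute squared deviations from the mean:
  (12 - 25)^2 = 169
  (28 - 25)^2 = 9
  (46 - 25)^2 = 441
  (38 - 25)^2 = 169
  (36 - 25)^2 = 121
  (6 - 25)^2 = 361
  (38 - 25)^2 = 169
  (5 - 25)^2 = 400
  (16 - 25)^2 = 81
Step 3: Sum of squared deviations = 1920
Step 4: Population variance = 1920 / 9 = 213.3333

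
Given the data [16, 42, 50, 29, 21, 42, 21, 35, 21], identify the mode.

21

Step 1: Count the frequency of each value:
  16: appears 1 time(s)
  21: appears 3 time(s)
  29: appears 1 time(s)
  35: appears 1 time(s)
  42: appears 2 time(s)
  50: appears 1 time(s)
Step 2: The value 21 appears most frequently (3 times).
Step 3: Mode = 21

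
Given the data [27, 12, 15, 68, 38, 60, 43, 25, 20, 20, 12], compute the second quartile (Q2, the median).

25

Step 1: Sort the data: [12, 12, 15, 20, 20, 25, 27, 38, 43, 60, 68]
Step 2: n = 11
Step 3: Q2 is the median. Since n is odd, it is the middle value at position 6: 25
Step 4: Q2 = 25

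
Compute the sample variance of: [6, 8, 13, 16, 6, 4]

21.7667

Step 1: Compute the mean: (6 + 8 + 13 + 16 + 6 + 4) / 6 = 8.8333
Step 2: Compute squared deviations from the mean:
  (6 - 8.8333)^2 = 8.0278
  (8 - 8.8333)^2 = 0.6944
  (13 - 8.8333)^2 = 17.3611
  (16 - 8.8333)^2 = 51.3611
  (6 - 8.8333)^2 = 8.0278
  (4 - 8.8333)^2 = 23.3611
Step 3: Sum of squared deviations = 108.8333
Step 4: Sample variance = 108.8333 / 5 = 21.7667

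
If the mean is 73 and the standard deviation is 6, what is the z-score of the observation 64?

-1.5

Step 1: Recall the z-score formula: z = (x - mu) / sigma
Step 2: Substitute values: z = (64 - 73) / 6
Step 3: z = -9 / 6 = -1.5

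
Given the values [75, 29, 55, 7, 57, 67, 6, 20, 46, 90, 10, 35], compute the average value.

41.4167

Step 1: Sum all values: 75 + 29 + 55 + 7 + 57 + 67 + 6 + 20 + 46 + 90 + 10 + 35 = 497
Step 2: Count the number of values: n = 12
Step 3: Mean = sum / n = 497 / 12 = 41.4167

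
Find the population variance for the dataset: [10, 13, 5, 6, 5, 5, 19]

24.8571

Step 1: Compute the mean: (10 + 13 + 5 + 6 + 5 + 5 + 19) / 7 = 9
Step 2: Compute squared deviations from the mean:
  (10 - 9)^2 = 1
  (13 - 9)^2 = 16
  (5 - 9)^2 = 16
  (6 - 9)^2 = 9
  (5 - 9)^2 = 16
  (5 - 9)^2 = 16
  (19 - 9)^2 = 100
Step 3: Sum of squared deviations = 174
Step 4: Population variance = 174 / 7 = 24.8571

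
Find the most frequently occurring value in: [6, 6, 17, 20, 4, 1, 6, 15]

6

Step 1: Count the frequency of each value:
  1: appears 1 time(s)
  4: appears 1 time(s)
  6: appears 3 time(s)
  15: appears 1 time(s)
  17: appears 1 time(s)
  20: appears 1 time(s)
Step 2: The value 6 appears most frequently (3 times).
Step 3: Mode = 6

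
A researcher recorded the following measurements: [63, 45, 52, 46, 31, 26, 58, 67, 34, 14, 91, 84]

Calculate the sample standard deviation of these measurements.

23.126

Step 1: Compute the mean: 50.9167
Step 2: Sum of squared deviations from the mean: 5882.9167
Step 3: Sample variance = 5882.9167 / 11 = 534.8106
Step 4: Standard deviation = sqrt(534.8106) = 23.126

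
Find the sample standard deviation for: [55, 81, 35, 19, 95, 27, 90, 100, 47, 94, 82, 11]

32.7173

Step 1: Compute the mean: 61.3333
Step 2: Sum of squared deviations from the mean: 11774.6667
Step 3: Sample variance = 11774.6667 / 11 = 1070.4242
Step 4: Standard deviation = sqrt(1070.4242) = 32.7173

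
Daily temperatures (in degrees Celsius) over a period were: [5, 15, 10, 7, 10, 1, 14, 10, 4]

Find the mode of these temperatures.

10

Step 1: Count the frequency of each value:
  1: appears 1 time(s)
  4: appears 1 time(s)
  5: appears 1 time(s)
  7: appears 1 time(s)
  10: appears 3 time(s)
  14: appears 1 time(s)
  15: appears 1 time(s)
Step 2: The value 10 appears most frequently (3 times).
Step 3: Mode = 10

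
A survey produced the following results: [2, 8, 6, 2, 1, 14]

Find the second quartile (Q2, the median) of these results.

4

Step 1: Sort the data: [1, 2, 2, 6, 8, 14]
Step 2: n = 6
Step 3: Q2 is the median. Since n is even, it is the average of the values at positions 3 and 4:
  Q2 = (2 + 6) / 2 = 4
Step 4: Q2 = 4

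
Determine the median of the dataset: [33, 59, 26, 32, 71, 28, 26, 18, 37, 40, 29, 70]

32.5

Step 1: Sort the data in ascending order: [18, 26, 26, 28, 29, 32, 33, 37, 40, 59, 70, 71]
Step 2: The number of values is n = 12.
Step 3: Since n is even, the median is the average of positions 6 and 7:
  Median = (32 + 33) / 2 = 32.5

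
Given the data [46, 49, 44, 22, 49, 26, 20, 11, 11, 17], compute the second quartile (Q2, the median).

24

Step 1: Sort the data: [11, 11, 17, 20, 22, 26, 44, 46, 49, 49]
Step 2: n = 10
Step 3: Q2 is the median. Since n is even, it is the average of the values at positions 5 and 6:
  Q2 = (22 + 26) / 2 = 24
Step 4: Q2 = 24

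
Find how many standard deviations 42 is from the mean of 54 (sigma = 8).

-1.5

Step 1: Recall the z-score formula: z = (x - mu) / sigma
Step 2: Substitute values: z = (42 - 54) / 8
Step 3: z = -12 / 8 = -1.5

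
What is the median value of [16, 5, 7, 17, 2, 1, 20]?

7

Step 1: Sort the data in ascending order: [1, 2, 5, 7, 16, 17, 20]
Step 2: The number of values is n = 7.
Step 3: Since n is odd, the median is the middle value at position 4: 7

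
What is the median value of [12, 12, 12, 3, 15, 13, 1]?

12

Step 1: Sort the data in ascending order: [1, 3, 12, 12, 12, 13, 15]
Step 2: The number of values is n = 7.
Step 3: Since n is odd, the median is the middle value at position 4: 12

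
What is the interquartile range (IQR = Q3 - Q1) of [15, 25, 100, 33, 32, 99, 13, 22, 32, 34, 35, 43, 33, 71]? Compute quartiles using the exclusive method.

25.75

Step 1: Sort the data: [13, 15, 22, 25, 32, 32, 33, 33, 34, 35, 43, 71, 99, 100]
Step 2: n = 14
Step 3: Using the exclusive quartile method:
  Q1 = 24.25
  Q2 (median) = 33
  Q3 = 50
  IQR = Q3 - Q1 = 50 - 24.25 = 25.75
Step 4: IQR = 25.75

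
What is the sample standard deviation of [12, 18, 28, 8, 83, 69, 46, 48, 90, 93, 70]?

31.6458

Step 1: Compute the mean: 51.3636
Step 2: Sum of squared deviations from the mean: 10014.5455
Step 3: Sample variance = 10014.5455 / 10 = 1001.4545
Step 4: Standard deviation = sqrt(1001.4545) = 31.6458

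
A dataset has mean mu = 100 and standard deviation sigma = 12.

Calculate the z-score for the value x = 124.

2

Step 1: Recall the z-score formula: z = (x - mu) / sigma
Step 2: Substitute values: z = (124 - 100) / 12
Step 3: z = 24 / 12 = 2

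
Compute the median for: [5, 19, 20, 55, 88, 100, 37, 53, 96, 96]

54

Step 1: Sort the data in ascending order: [5, 19, 20, 37, 53, 55, 88, 96, 96, 100]
Step 2: The number of values is n = 10.
Step 3: Since n is even, the median is the average of positions 5 and 6:
  Median = (53 + 55) / 2 = 54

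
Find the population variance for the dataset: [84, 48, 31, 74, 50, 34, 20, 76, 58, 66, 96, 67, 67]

447.4438

Step 1: Compute the mean: (84 + 48 + 31 + 74 + 50 + 34 + 20 + 76 + 58 + 66 + 96 + 67 + 67) / 13 = 59.3077
Step 2: Compute squared deviations from the mean:
  (84 - 59.3077)^2 = 609.7101
  (48 - 59.3077)^2 = 127.8639
  (31 - 59.3077)^2 = 801.3254
  (74 - 59.3077)^2 = 215.8639
  (50 - 59.3077)^2 = 86.6331
  (34 - 59.3077)^2 = 640.4793
  (20 - 59.3077)^2 = 1545.0947
  (76 - 59.3077)^2 = 278.6331
  (58 - 59.3077)^2 = 1.7101
  (66 - 59.3077)^2 = 44.787
  (96 - 59.3077)^2 = 1346.3254
  (67 - 59.3077)^2 = 59.1716
  (67 - 59.3077)^2 = 59.1716
Step 3: Sum of squared deviations = 5816.7692
Step 4: Population variance = 5816.7692 / 13 = 447.4438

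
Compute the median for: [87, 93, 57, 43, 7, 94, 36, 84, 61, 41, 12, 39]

50

Step 1: Sort the data in ascending order: [7, 12, 36, 39, 41, 43, 57, 61, 84, 87, 93, 94]
Step 2: The number of values is n = 12.
Step 3: Since n is even, the median is the average of positions 6 and 7:
  Median = (43 + 57) / 2 = 50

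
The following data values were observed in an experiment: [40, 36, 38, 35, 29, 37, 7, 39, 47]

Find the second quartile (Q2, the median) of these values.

37

Step 1: Sort the data: [7, 29, 35, 36, 37, 38, 39, 40, 47]
Step 2: n = 9
Step 3: Q2 is the median. Since n is odd, it is the middle value at position 5: 37
Step 4: Q2 = 37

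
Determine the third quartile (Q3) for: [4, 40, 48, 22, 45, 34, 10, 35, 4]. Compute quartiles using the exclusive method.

42.5

Step 1: Sort the data: [4, 4, 10, 22, 34, 35, 40, 45, 48]
Step 2: n = 9
Step 3: Using the exclusive quartile method:
  Q1 = 7
  Q2 (median) = 34
  Q3 = 42.5
  IQR = Q3 - Q1 = 42.5 - 7 = 35.5
Step 4: Q3 = 42.5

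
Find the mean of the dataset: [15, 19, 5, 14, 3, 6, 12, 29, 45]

16.4444

Step 1: Sum all values: 15 + 19 + 5 + 14 + 3 + 6 + 12 + 29 + 45 = 148
Step 2: Count the number of values: n = 9
Step 3: Mean = sum / n = 148 / 9 = 16.4444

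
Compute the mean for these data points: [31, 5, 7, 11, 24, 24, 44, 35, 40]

24.5556

Step 1: Sum all values: 31 + 5 + 7 + 11 + 24 + 24 + 44 + 35 + 40 = 221
Step 2: Count the number of values: n = 9
Step 3: Mean = sum / n = 221 / 9 = 24.5556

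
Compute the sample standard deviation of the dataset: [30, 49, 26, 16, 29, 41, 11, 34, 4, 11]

14.4103

Step 1: Compute the mean: 25.1
Step 2: Sum of squared deviations from the mean: 1868.9
Step 3: Sample variance = 1868.9 / 9 = 207.6556
Step 4: Standard deviation = sqrt(207.6556) = 14.4103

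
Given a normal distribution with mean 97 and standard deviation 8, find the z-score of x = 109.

1.5

Step 1: Recall the z-score formula: z = (x - mu) / sigma
Step 2: Substitute values: z = (109 - 97) / 8
Step 3: z = 12 / 8 = 1.5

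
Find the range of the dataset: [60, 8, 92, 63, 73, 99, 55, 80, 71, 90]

91

Step 1: Identify the maximum value: max = 99
Step 2: Identify the minimum value: min = 8
Step 3: Range = max - min = 99 - 8 = 91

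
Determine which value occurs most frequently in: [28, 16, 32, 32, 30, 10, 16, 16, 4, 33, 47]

16

Step 1: Count the frequency of each value:
  4: appears 1 time(s)
  10: appears 1 time(s)
  16: appears 3 time(s)
  28: appears 1 time(s)
  30: appears 1 time(s)
  32: appears 2 time(s)
  33: appears 1 time(s)
  47: appears 1 time(s)
Step 2: The value 16 appears most frequently (3 times).
Step 3: Mode = 16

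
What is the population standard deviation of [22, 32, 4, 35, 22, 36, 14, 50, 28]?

12.6842

Step 1: Compute the mean: 27
Step 2: Sum of squared deviations from the mean: 1448
Step 3: Population variance = 1448 / 9 = 160.8889
Step 4: Standard deviation = sqrt(160.8889) = 12.6842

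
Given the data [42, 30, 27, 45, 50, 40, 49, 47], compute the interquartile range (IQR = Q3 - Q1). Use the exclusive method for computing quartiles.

16

Step 1: Sort the data: [27, 30, 40, 42, 45, 47, 49, 50]
Step 2: n = 8
Step 3: Using the exclusive quartile method:
  Q1 = 32.5
  Q2 (median) = 43.5
  Q3 = 48.5
  IQR = Q3 - Q1 = 48.5 - 32.5 = 16
Step 4: IQR = 16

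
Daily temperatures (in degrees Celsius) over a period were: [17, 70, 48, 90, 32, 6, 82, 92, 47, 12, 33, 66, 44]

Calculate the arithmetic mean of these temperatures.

49.1538

Step 1: Sum all values: 17 + 70 + 48 + 90 + 32 + 6 + 82 + 92 + 47 + 12 + 33 + 66 + 44 = 639
Step 2: Count the number of values: n = 13
Step 3: Mean = sum / n = 639 / 13 = 49.1538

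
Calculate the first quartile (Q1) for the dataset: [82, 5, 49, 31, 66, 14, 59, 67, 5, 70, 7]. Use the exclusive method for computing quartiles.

7

Step 1: Sort the data: [5, 5, 7, 14, 31, 49, 59, 66, 67, 70, 82]
Step 2: n = 11
Step 3: Using the exclusive quartile method:
  Q1 = 7
  Q2 (median) = 49
  Q3 = 67
  IQR = Q3 - Q1 = 67 - 7 = 60
Step 4: Q1 = 7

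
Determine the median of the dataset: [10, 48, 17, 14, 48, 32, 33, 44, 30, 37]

32.5

Step 1: Sort the data in ascending order: [10, 14, 17, 30, 32, 33, 37, 44, 48, 48]
Step 2: The number of values is n = 10.
Step 3: Since n is even, the median is the average of positions 5 and 6:
  Median = (32 + 33) / 2 = 32.5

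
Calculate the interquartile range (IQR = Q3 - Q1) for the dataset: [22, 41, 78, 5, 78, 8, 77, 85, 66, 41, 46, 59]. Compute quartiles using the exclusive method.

51

Step 1: Sort the data: [5, 8, 22, 41, 41, 46, 59, 66, 77, 78, 78, 85]
Step 2: n = 12
Step 3: Using the exclusive quartile method:
  Q1 = 26.75
  Q2 (median) = 52.5
  Q3 = 77.75
  IQR = Q3 - Q1 = 77.75 - 26.75 = 51
Step 4: IQR = 51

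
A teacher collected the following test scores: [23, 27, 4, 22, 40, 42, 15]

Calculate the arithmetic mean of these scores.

24.7143

Step 1: Sum all values: 23 + 27 + 4 + 22 + 40 + 42 + 15 = 173
Step 2: Count the number of values: n = 7
Step 3: Mean = sum / n = 173 / 7 = 24.7143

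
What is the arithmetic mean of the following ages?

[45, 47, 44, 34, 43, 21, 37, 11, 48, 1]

33.1

Step 1: Sum all values: 45 + 47 + 44 + 34 + 43 + 21 + 37 + 11 + 48 + 1 = 331
Step 2: Count the number of values: n = 10
Step 3: Mean = sum / n = 331 / 10 = 33.1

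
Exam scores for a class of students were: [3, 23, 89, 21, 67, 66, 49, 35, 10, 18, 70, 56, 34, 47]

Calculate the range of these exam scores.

86

Step 1: Identify the maximum value: max = 89
Step 2: Identify the minimum value: min = 3
Step 3: Range = max - min = 89 - 3 = 86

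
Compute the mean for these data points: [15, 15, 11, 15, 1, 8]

10.8333

Step 1: Sum all values: 15 + 15 + 11 + 15 + 1 + 8 = 65
Step 2: Count the number of values: n = 6
Step 3: Mean = sum / n = 65 / 6 = 10.8333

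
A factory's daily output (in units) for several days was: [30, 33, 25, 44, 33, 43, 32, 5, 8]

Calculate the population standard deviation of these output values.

12.862

Step 1: Compute the mean: 28.1111
Step 2: Sum of squared deviations from the mean: 1488.8889
Step 3: Population variance = 1488.8889 / 9 = 165.4321
Step 4: Standard deviation = sqrt(165.4321) = 12.862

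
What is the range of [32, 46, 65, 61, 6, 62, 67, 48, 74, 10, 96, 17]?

90

Step 1: Identify the maximum value: max = 96
Step 2: Identify the minimum value: min = 6
Step 3: Range = max - min = 96 - 6 = 90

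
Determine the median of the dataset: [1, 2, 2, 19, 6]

2

Step 1: Sort the data in ascending order: [1, 2, 2, 6, 19]
Step 2: The number of values is n = 5.
Step 3: Since n is odd, the median is the middle value at position 3: 2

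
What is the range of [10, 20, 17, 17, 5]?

15

Step 1: Identify the maximum value: max = 20
Step 2: Identify the minimum value: min = 5
Step 3: Range = max - min = 20 - 5 = 15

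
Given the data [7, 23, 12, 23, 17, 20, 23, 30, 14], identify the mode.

23

Step 1: Count the frequency of each value:
  7: appears 1 time(s)
  12: appears 1 time(s)
  14: appears 1 time(s)
  17: appears 1 time(s)
  20: appears 1 time(s)
  23: appears 3 time(s)
  30: appears 1 time(s)
Step 2: The value 23 appears most frequently (3 times).
Step 3: Mode = 23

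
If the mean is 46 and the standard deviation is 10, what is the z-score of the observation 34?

-1.2

Step 1: Recall the z-score formula: z = (x - mu) / sigma
Step 2: Substitute values: z = (34 - 46) / 10
Step 3: z = -12 / 10 = -1.2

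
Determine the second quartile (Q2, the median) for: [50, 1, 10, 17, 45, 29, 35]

29

Step 1: Sort the data: [1, 10, 17, 29, 35, 45, 50]
Step 2: n = 7
Step 3: Q2 is the median. Since n is odd, it is the middle value at position 4: 29
Step 4: Q2 = 29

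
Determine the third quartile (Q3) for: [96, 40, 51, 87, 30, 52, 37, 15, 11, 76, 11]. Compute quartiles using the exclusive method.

76

Step 1: Sort the data: [11, 11, 15, 30, 37, 40, 51, 52, 76, 87, 96]
Step 2: n = 11
Step 3: Using the exclusive quartile method:
  Q1 = 15
  Q2 (median) = 40
  Q3 = 76
  IQR = Q3 - Q1 = 76 - 15 = 61
Step 4: Q3 = 76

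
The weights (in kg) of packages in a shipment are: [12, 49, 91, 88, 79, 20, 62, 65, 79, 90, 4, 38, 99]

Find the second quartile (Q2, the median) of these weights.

65

Step 1: Sort the data: [4, 12, 20, 38, 49, 62, 65, 79, 79, 88, 90, 91, 99]
Step 2: n = 13
Step 3: Q2 is the median. Since n is odd, it is the middle value at position 7: 65
Step 4: Q2 = 65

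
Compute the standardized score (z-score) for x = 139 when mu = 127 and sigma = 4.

3

Step 1: Recall the z-score formula: z = (x - mu) / sigma
Step 2: Substitute values: z = (139 - 127) / 4
Step 3: z = 12 / 4 = 3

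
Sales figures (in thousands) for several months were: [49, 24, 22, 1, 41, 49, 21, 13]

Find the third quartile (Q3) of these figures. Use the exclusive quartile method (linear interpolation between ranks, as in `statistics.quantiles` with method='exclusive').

47

Step 1: Sort the data: [1, 13, 21, 22, 24, 41, 49, 49]
Step 2: n = 8
Step 3: Using the exclusive quartile method:
  Q1 = 15
  Q2 (median) = 23
  Q3 = 47
  IQR = Q3 - Q1 = 47 - 15 = 32
Step 4: Q3 = 47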